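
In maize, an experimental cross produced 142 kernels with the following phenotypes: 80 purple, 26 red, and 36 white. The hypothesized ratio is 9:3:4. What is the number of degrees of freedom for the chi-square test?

A goodness-of-fit test with 3 phenotype classes has df = 3 − 1 = 2.

2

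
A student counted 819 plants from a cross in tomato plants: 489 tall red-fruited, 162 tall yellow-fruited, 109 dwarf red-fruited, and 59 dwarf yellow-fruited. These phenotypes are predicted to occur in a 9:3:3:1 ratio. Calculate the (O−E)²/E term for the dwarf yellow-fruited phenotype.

Under the 9:3:3:1 hypothesis (Σ ratio = 16, N = 819):
  tall red-fruited: 819 × 9/16 = 460.6875
  tall yellow-fruited: 819 × 3/16 = 153.5625
  dwarf red-fruited: 819 × 3/16 = 153.5625
  dwarf yellow-fruited: 819 × 1/16 = 51.1875
Contribution of dwarf yellow-fruited: (59 − 51.1875)² / 51.1875 = 1.1924

1.192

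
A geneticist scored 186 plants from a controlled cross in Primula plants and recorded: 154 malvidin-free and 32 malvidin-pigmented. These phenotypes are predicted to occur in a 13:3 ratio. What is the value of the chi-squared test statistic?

0.292

Under the 13:3 hypothesis (Σ ratio = 16, N = 186):
  malvidin-free: 186 × 13/16 = 151.125
  malvidin-pigmented: 186 × 3/16 = 34.875
χ² = Σ (O − E)² / E
  malvidin-free: (154 − 151.125)² / 151.125 = 0.0547
  malvidin-pigmented: (32 − 34.875)² / 34.875 = 0.2370
χ² = 0.0547 + 0.2370 = 0.2917 ≈ 0.292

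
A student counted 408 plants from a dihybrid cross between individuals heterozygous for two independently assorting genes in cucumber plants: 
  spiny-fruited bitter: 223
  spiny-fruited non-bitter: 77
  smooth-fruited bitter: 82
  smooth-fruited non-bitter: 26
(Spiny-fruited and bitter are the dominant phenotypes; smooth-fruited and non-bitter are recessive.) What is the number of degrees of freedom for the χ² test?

A dihybrid F₂ with independent assortment and complete dominance at both loci gives a 9:3:3:1 phenotypic ratio.
A goodness-of-fit test with 4 phenotype classes has df = 4 − 1 = 3.

3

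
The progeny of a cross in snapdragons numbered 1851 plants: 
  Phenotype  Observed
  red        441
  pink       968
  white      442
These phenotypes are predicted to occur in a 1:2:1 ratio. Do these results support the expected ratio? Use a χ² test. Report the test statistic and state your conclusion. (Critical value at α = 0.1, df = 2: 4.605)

3.904; consistent

Expected counts for N = 1851 under a 1:2:1 ratio (total parts = 4):
  red: 1851 × 1/4 = 462.75
  pink: 1851 × 2/4 = 925.5
  white: 1851 × 1/4 = 462.75
χ² = Σ (O − E)² / E
  red: (441 − 462.75)² / 462.75 = 1.0223
  pink: (968 − 925.5)² / 925.5 = 1.9516
  white: (442 − 462.75)² / 462.75 = 0.9304
χ² = 1.0223 + 1.9516 + 0.9304 = 3.9043 ≈ 3.904
Degrees of freedom = 3 − 1 = 2; critical value at α = 0.1 is 4.605.
Since 3.904 < 4.605, we fail to reject the null hypothesis — the data are consistent with the 1:2:1 ratio.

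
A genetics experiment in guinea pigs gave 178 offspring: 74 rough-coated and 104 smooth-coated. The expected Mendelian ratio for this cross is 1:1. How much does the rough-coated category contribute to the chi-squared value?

The 1:1 ratio has 2 parts, so with N = 178 the expected counts are:
  rough-coated: 178 × 1/2 = 89
  smooth-coated: 178 × 1/2 = 89
Contribution of rough-coated: (74 − 89)² / 89 = 2.5281

2.528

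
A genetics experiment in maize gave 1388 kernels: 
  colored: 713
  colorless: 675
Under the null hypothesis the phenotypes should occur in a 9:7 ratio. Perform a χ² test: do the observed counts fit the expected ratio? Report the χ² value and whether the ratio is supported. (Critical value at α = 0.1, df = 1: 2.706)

13.438; not consistent

The 9:7 ratio has 16 parts, so with N = 1388 the expected counts are:
  colored: 1388 × 9/16 = 780.75
  colorless: 1388 × 7/16 = 607.25
χ² = Σ (O − E)² / E
  colored: (713 − 780.75)² / 780.75 = 5.8790
  colorless: (675 − 607.25)² / 607.25 = 7.5588
χ² = 5.8790 + 7.5588 = 13.4378 ≈ 13.438
Degrees of freedom = 2 − 1 = 1; critical value at α = 0.1 is 2.706.
Since 13.438 > 2.706, we reject the null hypothesis — the data do not fit the 9:7 ratio.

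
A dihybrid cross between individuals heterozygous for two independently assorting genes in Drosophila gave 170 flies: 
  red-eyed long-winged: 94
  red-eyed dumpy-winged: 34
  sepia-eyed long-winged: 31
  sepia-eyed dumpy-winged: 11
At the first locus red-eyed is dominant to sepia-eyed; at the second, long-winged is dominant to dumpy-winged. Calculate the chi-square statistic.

A dihybrid F₂ with independent assortment and complete dominance at both loci gives a 9:3:3:1 phenotypic ratio.
Under the 9:3:3:1 hypothesis (Σ ratio = 16, N = 170):
  red-eyed long-winged: 170 × 9/16 = 95.625
  red-eyed dumpy-winged: 170 × 3/16 = 31.875
  sepia-eyed long-winged: 170 × 3/16 = 31.875
  sepia-eyed dumpy-winged: 170 × 1/16 = 10.625
χ² = Σ (O − E)² / E
  red-eyed long-winged: (94 − 95.625)² / 95.625 = 0.0276
  red-eyed dumpy-winged: (34 − 31.875)² / 31.875 = 0.1417
  sepia-eyed long-winged: (31 − 31.875)² / 31.875 = 0.0240
  sepia-eyed dumpy-winged: (11 − 10.625)² / 10.625 = 0.0132
χ² = 0.0276 + 0.1417 + 0.0240 + 0.0132 = 0.2065 ≈ 0.207

0.207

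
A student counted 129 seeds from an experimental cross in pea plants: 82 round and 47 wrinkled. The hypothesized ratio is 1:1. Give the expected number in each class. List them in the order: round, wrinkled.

64.5, 64.5

Under the 1:1 hypothesis (Σ ratio = 2, N = 129):
  round: 129 × 1/2 = 64.5
  wrinkled: 129 × 1/2 = 64.5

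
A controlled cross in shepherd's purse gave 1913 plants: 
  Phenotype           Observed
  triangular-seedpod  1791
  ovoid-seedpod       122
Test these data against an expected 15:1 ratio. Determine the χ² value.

Under the 15:1 hypothesis (Σ ratio = 16, N = 1913):
  triangular-seedpod: 1913 × 15/16 = 1793.4375
  ovoid-seedpod: 1913 × 1/16 = 119.5625
χ² = Σ (O − E)² / E
  triangular-seedpod: (1791 − 1793.4375)² / 1793.4375 = 0.0033
  ovoid-seedpod: (122 − 119.5625)² / 119.5625 = 0.0497
χ² = 0.0033 + 0.0497 = 0.053

0.053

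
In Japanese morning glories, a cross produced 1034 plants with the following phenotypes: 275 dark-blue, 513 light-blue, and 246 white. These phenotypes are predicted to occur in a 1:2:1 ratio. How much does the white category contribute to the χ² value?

Expected counts for N = 1034 under a 1:2:1 ratio (total parts = 4):
  dark-blue: 1034 × 1/4 = 258.5
  light-blue: 1034 × 2/4 = 517
  white: 1034 × 1/4 = 258.5
Contribution of white: (246 − 258.5)² / 258.5 = 0.6044

0.604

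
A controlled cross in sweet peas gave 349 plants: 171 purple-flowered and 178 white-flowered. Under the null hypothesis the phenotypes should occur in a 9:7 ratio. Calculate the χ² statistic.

7.460

Under the 9:7 hypothesis (Σ ratio = 16, N = 349):
  purple-flowered: 349 × 9/16 = 196.3125
  white-flowered: 349 × 7/16 = 152.6875
χ² = Σ (O − E)² / E
  purple-flowered: (171 − 196.3125)² / 196.3125 = 3.2638
  white-flowered: (178 − 152.6875)² / 152.6875 = 4.1963
χ² = 3.2638 + 4.1963 = 7.4601 ≈ 7.460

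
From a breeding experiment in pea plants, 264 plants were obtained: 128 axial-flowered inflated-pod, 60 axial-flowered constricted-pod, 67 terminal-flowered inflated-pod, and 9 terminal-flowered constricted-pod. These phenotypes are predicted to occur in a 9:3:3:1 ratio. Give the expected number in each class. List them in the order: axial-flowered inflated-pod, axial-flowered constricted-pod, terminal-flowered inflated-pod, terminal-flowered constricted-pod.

148.5, 49.5, 49.5, 16.5

The 9:3:3:1 ratio has 16 parts, so with N = 264 the expected counts are:
  axial-flowered inflated-pod: 264 × 9/16 = 148.5
  axial-flowered constricted-pod: 264 × 3/16 = 49.5
  terminal-flowered inflated-pod: 264 × 3/16 = 49.5
  terminal-flowered constricted-pod: 264 × 1/16 = 16.5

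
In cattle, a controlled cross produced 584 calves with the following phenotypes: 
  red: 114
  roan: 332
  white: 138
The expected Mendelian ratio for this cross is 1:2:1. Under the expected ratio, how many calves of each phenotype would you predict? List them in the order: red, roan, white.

The 1:2:1 ratio has 4 parts, so with N = 584 the expected counts are:
  red: 584 × 1/4 = 146
  roan: 584 × 2/4 = 292
  white: 584 × 1/4 = 146

146, 292, 146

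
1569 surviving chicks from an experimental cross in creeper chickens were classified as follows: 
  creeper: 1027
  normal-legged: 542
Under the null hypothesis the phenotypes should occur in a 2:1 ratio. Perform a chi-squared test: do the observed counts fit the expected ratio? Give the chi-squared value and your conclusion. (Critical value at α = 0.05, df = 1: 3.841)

Total ratio parts = 3. Expected numbers out of 1569:
  creeper: 1569 × 2/3 = 1046
  normal-legged: 1569 × 1/3 = 523
χ² = Σ (O − E)² / E
  creeper: (1027 − 1046)² / 1046 = 0.3451
  normal-legged: (542 − 523)² / 523 = 0.6902
χ² = 0.3451 + 0.6902 = 1.0353 ≈ 1.035
Degrees of freedom = 2 − 1 = 1; critical value at α = 0.05 is 3.841.
Since 1.035 < 3.841, we fail to reject the null hypothesis — the data are consistent with the 2:1 ratio.

1.035; consistent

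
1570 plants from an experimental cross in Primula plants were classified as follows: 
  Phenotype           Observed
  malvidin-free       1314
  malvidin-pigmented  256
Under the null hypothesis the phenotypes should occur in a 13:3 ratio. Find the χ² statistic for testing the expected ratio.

The 13:3 ratio has 16 parts, so with N = 1570 the expected counts are:
  malvidin-free: 1570 × 13/16 = 1275.625
  malvidin-pigmented: 1570 × 3/16 = 294.375
χ² = Σ (O − E)² / E
  malvidin-free: (1314 − 1275.625)² / 1275.625 = 1.1544
  malvidin-pigmented: (256 − 294.375)² / 294.375 = 5.0026
χ² = 1.1544 + 5.0026 = 6.157

6.157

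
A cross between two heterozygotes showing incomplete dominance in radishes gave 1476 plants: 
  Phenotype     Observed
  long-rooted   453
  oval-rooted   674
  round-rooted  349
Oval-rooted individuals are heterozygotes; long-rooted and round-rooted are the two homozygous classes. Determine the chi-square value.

25.756

With incomplete dominance, a heterozygote × heterozygote cross gives a 1:2:1 phenotypic ratio.
Under the 1:2:1 hypothesis (Σ ratio = 4, N = 1476):
  long-rooted: 1476 × 1/4 = 369
  oval-rooted: 1476 × 2/4 = 738
  round-rooted: 1476 × 1/4 = 369
χ² = Σ (O − E)² / E
  long-rooted: (453 − 369)² / 369 = 19.1220
  oval-rooted: (674 − 738)² / 738 = 5.5501
  round-rooted: (349 − 369)² / 369 = 1.0840
χ² = 19.1220 + 5.5501 + 1.0840 = 25.7561 ≈ 25.756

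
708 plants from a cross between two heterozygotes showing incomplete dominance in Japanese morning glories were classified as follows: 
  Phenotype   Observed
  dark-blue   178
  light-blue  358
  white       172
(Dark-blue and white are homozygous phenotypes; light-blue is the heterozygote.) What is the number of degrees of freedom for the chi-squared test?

With incomplete dominance, a heterozygote × heterozygote cross gives a 1:2:1 phenotypic ratio.
A goodness-of-fit test with 3 phenotype classes has df = 3 − 1 = 2.

2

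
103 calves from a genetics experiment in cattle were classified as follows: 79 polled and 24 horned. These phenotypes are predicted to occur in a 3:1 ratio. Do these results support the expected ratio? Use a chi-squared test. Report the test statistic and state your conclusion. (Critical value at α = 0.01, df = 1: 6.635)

0.159; consistent

Expected counts for N = 103 under a 3:1 ratio (total parts = 4):
  polled: 103 × 3/4 = 77.25
  horned: 103 × 1/4 = 25.75
χ² = Σ (O − E)² / E
  polled: (79 − 77.25)² / 77.25 = 0.0396
  horned: (24 − 25.75)² / 25.75 = 0.1189
χ² = 0.0396 + 0.1189 = 0.1585 ≈ 0.159
Degrees of freedom = 2 − 1 = 1; critical value at α = 0.01 is 6.635.
Since 0.159 < 6.635, we fail to reject the null hypothesis — the data are consistent with the 3:1 ratio.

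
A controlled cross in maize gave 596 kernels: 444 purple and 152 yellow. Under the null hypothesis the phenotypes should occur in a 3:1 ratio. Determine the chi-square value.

0.081

The 3:1 ratio has 4 parts, so with N = 596 the expected counts are:
  purple: 596 × 3/4 = 447
  yellow: 596 × 1/4 = 149
χ² = Σ (O − E)² / E
  purple: (444 − 447)² / 447 = 0.0201
  yellow: (152 − 149)² / 149 = 0.0604
χ² = 0.0201 + 0.0604 = 0.0805 ≈ 0.081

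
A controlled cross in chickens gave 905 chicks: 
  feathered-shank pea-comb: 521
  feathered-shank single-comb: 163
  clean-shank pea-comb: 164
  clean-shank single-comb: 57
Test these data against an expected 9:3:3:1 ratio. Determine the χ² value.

Total ratio parts = 16. Expected numbers out of 905:
  feathered-shank pea-comb: 905 × 9/16 = 509.0625
  feathered-shank single-comb: 905 × 3/16 = 169.6875
  clean-shank pea-comb: 905 × 3/16 = 169.6875
  clean-shank single-comb: 905 × 1/16 = 56.5625
χ² = Σ (O − E)² / E
  feathered-shank pea-comb: (521 − 509.0625)² / 509.0625 = 0.2799
  feathered-shank single-comb: (163 − 169.6875)² / 169.6875 = 0.2636
  clean-shank pea-comb: (164 − 169.6875)² / 169.6875 = 0.1906
  clean-shank single-comb: (57 − 56.5625)² / 56.5625 = 0.0034
χ² = 0.2799 + 0.2636 + 0.1906 + 0.0034 = 0.7375 ≈ 0.738

0.738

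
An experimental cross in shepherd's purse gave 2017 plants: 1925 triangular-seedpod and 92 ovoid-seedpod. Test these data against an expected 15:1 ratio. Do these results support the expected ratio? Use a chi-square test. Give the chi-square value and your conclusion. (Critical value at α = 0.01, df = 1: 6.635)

9.817; not consistent

Under the 15:1 hypothesis (Σ ratio = 16, N = 2017):
  triangular-seedpod: 2017 × 15/16 = 1890.9375
  ovoid-seedpod: 2017 × 1/16 = 126.0625
χ² = Σ (O − E)² / E
  triangular-seedpod: (1925 − 1890.9375)² / 1890.9375 = 0.6136
  ovoid-seedpod: (92 − 126.0625)² / 126.0625 = 9.2038
χ² = 0.6136 + 9.2038 = 9.8174 ≈ 9.817
Degrees of freedom = 2 − 1 = 1; critical value at α = 0.01 is 6.635.
Since 9.817 > 6.635, we reject the null hypothesis — the data do not fit the 15:1 ratio.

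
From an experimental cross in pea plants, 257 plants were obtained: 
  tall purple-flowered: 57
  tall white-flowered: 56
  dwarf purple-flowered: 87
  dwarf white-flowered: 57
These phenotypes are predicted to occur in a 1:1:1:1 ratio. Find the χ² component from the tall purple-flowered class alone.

0.818

Under the 1:1:1:1 hypothesis (Σ ratio = 4, N = 257):
  tall purple-flowered: 257 × 1/4 = 64.25
  tall white-flowered: 257 × 1/4 = 64.25
  dwarf purple-flowered: 257 × 1/4 = 64.25
  dwarf white-flowered: 257 × 1/4 = 64.25
Contribution of tall purple-flowered: (57 − 64.25)² / 64.25 = 0.8181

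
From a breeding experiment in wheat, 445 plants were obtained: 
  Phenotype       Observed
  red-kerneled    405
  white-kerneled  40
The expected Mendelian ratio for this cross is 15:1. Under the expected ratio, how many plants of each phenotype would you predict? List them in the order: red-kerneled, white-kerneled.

417.1875, 27.8125

The 15:1 ratio has 16 parts, so with N = 445 the expected counts are:
  red-kerneled: 445 × 15/16 = 417.1875
  white-kerneled: 445 × 1/16 = 27.8125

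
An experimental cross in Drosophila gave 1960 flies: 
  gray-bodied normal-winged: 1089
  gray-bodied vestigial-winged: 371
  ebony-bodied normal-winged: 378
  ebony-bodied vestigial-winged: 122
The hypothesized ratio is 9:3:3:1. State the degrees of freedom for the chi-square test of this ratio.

A goodness-of-fit test with 4 phenotype classes has df = 4 − 1 = 3.

3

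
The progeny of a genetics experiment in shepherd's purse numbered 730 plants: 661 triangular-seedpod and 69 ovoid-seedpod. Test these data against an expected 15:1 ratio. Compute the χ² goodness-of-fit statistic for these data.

12.774

Total ratio parts = 16. Expected numbers out of 730:
  triangular-seedpod: 730 × 15/16 = 684.375
  ovoid-seedpod: 730 × 1/16 = 45.625
χ² = Σ (O − E)² / E
  triangular-seedpod: (661 − 684.375)² / 684.375 = 0.7984
  ovoid-seedpod: (69 − 45.625)² / 45.625 = 11.9757
χ² = 0.7984 + 11.9757 = 12.7741 ≈ 12.774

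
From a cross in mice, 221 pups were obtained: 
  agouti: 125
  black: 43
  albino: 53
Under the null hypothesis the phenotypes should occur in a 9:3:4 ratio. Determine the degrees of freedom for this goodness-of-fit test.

2

A goodness-of-fit test with 3 phenotype classes has df = 3 − 1 = 2.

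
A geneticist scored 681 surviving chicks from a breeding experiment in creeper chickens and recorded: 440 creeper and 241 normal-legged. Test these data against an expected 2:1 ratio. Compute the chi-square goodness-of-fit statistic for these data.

1.295

Under the 2:1 hypothesis (Σ ratio = 3, N = 681):
  creeper: 681 × 2/3 = 454
  normal-legged: 681 × 1/3 = 227
χ² = Σ (O − E)² / E
  creeper: (440 − 454)² / 454 = 0.4317
  normal-legged: (241 − 227)² / 227 = 0.8634
χ² = 0.4317 + 0.8634 = 1.2951 ≈ 1.295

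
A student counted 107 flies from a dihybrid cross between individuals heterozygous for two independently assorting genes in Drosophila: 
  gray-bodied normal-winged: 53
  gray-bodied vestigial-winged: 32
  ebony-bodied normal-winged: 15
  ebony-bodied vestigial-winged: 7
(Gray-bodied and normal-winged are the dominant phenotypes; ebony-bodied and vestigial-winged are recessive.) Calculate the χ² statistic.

A dihybrid F₂ with independent assortment and complete dominance at both loci gives a 9:3:3:1 phenotypic ratio.
Under the 9:3:3:1 hypothesis (Σ ratio = 16, N = 107):
  gray-bodied normal-winged: 107 × 9/16 = 60.1875
  gray-bodied vestigial-winged: 107 × 3/16 = 20.0625
  ebony-bodied normal-winged: 107 × 3/16 = 20.0625
  ebony-bodied vestigial-winged: 107 × 1/16 = 6.6875
χ² = Σ (O − E)² / E
  gray-bodied normal-winged: (53 − 60.1875)² / 60.1875 = 0.8583
  gray-bodied vestigial-winged: (32 − 20.0625)² / 20.0625 = 7.1030
  ebony-bodied normal-winged: (15 − 20.0625)² / 20.0625 = 1.2775
  ebony-bodied vestigial-winged: (7 − 6.6875)² / 6.6875 = 0.0146
χ² = 0.8583 + 7.1030 + 1.2775 + 0.0146 = 9.2534 ≈ 9.253

9.253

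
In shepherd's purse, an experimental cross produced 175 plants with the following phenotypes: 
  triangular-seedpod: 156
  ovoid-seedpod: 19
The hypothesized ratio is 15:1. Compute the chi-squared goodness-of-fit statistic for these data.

6.339

Under the 15:1 hypothesis (Σ ratio = 16, N = 175):
  triangular-seedpod: 175 × 15/16 = 164.0625
  ovoid-seedpod: 175 × 1/16 = 10.9375
χ² = Σ (O − E)² / E
  triangular-seedpod: (156 − 164.0625)² / 164.0625 = 0.3962
  ovoid-seedpod: (19 − 10.9375)² / 10.9375 = 5.9432
χ² = 0.3962 + 5.9432 = 6.3394 ≈ 6.339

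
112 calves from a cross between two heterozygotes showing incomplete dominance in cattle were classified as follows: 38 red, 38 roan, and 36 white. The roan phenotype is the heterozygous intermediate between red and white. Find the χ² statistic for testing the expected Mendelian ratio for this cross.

11.643

With incomplete dominance, a heterozygote × heterozygote cross gives a 1:2:1 phenotypic ratio.
Expected counts for N = 112 under a 1:2:1 ratio (total parts = 4):
  red: 112 × 1/4 = 28
  roan: 112 × 2/4 = 56
  white: 112 × 1/4 = 28
χ² = Σ (O − E)² / E
  red: (38 − 28)² / 28 = 3.5714
  roan: (38 − 56)² / 56 = 5.7857
  white: (36 − 28)² / 28 = 2.2857
χ² = 3.5714 + 5.7857 + 2.2857 = 11.6428 ≈ 11.643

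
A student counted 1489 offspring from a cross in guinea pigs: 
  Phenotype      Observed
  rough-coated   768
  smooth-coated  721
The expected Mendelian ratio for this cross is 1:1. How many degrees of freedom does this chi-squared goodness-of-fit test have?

1

A goodness-of-fit test with 2 phenotype classes has df = 2 − 1 = 1.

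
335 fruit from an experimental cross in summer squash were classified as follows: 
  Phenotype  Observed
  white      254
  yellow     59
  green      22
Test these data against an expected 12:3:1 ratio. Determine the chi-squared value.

Expected counts for N = 335 under a 12:3:1 ratio (total parts = 16):
  white: 335 × 12/16 = 251.25
  yellow: 335 × 3/16 = 62.8125
  green: 335 × 1/16 = 20.9375
χ² = Σ (O − E)² / E
  white: (254 − 251.25)² / 251.25 = 0.0301
  yellow: (59 − 62.8125)² / 62.8125 = 0.2314
  green: (22 − 20.9375)² / 20.9375 = 0.0539
χ² = 0.0301 + 0.2314 + 0.0539 = 0.3154 ≈ 0.315

0.315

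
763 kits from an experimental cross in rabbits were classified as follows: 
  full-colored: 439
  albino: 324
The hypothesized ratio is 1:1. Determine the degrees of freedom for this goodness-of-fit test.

A goodness-of-fit test with 2 phenotype classes has df = 2 − 1 = 1.

1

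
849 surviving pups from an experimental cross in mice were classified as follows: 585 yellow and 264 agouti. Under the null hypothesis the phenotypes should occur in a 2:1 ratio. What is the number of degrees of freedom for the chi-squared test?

A goodness-of-fit test with 2 phenotype classes has df = 2 − 1 = 1.

1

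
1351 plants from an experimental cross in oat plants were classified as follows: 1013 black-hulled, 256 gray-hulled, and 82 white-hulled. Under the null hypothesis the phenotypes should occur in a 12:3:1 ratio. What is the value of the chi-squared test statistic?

Total ratio parts = 16. Expected numbers out of 1351:
  black-hulled: 1351 × 12/16 = 1013.25
  gray-hulled: 1351 × 3/16 = 253.3125
  white-hulled: 1351 × 1/16 = 84.4375
χ² = Σ (O − E)² / E
  black-hulled: (1013 − 1013.25)² / 1013.25 = 0.0001
  gray-hulled: (256 − 253.3125)² / 253.3125 = 0.0285
  white-hulled: (82 − 84.4375)² / 84.4375 = 0.0704
χ² = 0.0001 + 0.0285 + 0.0704 = 0.099

0.099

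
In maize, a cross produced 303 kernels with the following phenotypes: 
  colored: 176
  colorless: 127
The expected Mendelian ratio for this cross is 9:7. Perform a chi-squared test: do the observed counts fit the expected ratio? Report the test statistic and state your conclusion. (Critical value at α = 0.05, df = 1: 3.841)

0.415; consistent

Expected counts for N = 303 under a 9:7 ratio (total parts = 16):
  colored: 303 × 9/16 = 170.4375
  colorless: 303 × 7/16 = 132.5625
χ² = Σ (O − E)² / E
  colored: (176 − 170.4375)² / 170.4375 = 0.1815
  colorless: (127 − 132.5625)² / 132.5625 = 0.2334
χ² = 0.1815 + 0.2334 = 0.4149 ≈ 0.415
Degrees of freedom = 2 − 1 = 1; critical value at α = 0.05 is 3.841.
Since 0.415 < 3.841, we fail to reject the null hypothesis — the data are consistent with the 9:7 ratio.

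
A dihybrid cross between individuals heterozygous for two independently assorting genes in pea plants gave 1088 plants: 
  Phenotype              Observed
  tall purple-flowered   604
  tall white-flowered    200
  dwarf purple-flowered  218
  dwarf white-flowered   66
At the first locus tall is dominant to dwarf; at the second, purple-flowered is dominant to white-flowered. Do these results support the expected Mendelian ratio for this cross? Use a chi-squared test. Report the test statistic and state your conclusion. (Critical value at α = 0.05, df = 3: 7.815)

A dihybrid F₂ with independent assortment and complete dominance at both loci gives a 9:3:3:1 phenotypic ratio.
Expected counts for N = 1088 under a 9:3:3:1 ratio (total parts = 16):
  tall purple-flowered: 1088 × 9/16 = 612
  tall white-flowered: 1088 × 3/16 = 204
  dwarf purple-flowered: 1088 × 3/16 = 204
  dwarf white-flowered: 1088 × 1/16 = 68
χ² = Σ (O − E)² / E
  tall purple-flowered: (604 − 612)² / 612 = 0.1046
  tall white-flowered: (200 − 204)² / 204 = 0.0784
  dwarf purple-flowered: (218 − 204)² / 204 = 0.9608
  dwarf white-flowered: (66 − 68)² / 68 = 0.0588
χ² = 0.1046 + 0.0784 + 0.9608 + 0.0588 = 1.2026 ≈ 1.203
Degrees of freedom = 4 − 1 = 3; critical value at α = 0.05 is 7.815.
Since 1.203 < 7.815, we fail to reject the null hypothesis — the data are consistent with the 9:3:3:1 ratio.

1.203; consistent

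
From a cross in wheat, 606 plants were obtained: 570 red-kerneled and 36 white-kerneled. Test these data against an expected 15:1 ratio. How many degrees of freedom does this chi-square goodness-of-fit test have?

A goodness-of-fit test with 2 phenotype classes has df = 2 − 1 = 1.

1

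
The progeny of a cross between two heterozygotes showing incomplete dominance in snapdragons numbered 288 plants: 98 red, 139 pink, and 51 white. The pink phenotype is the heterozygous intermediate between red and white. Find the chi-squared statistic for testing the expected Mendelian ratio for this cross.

15.688

With incomplete dominance, a heterozygote × heterozygote cross gives a 1:2:1 phenotypic ratio.
Under the 1:2:1 hypothesis (Σ ratio = 4, N = 288):
  red: 288 × 1/4 = 72
  pink: 288 × 2/4 = 144
  white: 288 × 1/4 = 72
χ² = Σ (O − E)² / E
  red: (98 − 72)² / 72 = 9.3889
  pink: (139 − 144)² / 144 = 0.1736
  white: (51 − 72)² / 72 = 6.1250
χ² = 9.3889 + 0.1736 + 6.1250 = 15.6875 ≈ 15.688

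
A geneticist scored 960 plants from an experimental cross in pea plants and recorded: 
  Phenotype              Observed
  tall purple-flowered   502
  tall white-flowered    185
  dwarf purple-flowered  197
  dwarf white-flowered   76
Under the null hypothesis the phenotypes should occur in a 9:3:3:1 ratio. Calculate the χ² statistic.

8.685

Total ratio parts = 16. Expected numbers out of 960:
  tall purple-flowered: 960 × 9/16 = 540
  tall white-flowered: 960 × 3/16 = 180
  dwarf purple-flowered: 960 × 3/16 = 180
  dwarf white-flowered: 960 × 1/16 = 60
χ² = Σ (O − E)² / E
  tall purple-flowered: (502 − 540)² / 540 = 2.6741
  tall white-flowered: (185 − 180)² / 180 = 0.1389
  dwarf purple-flowered: (197 − 180)² / 180 = 1.6056
  dwarf white-flowered: (76 − 60)² / 60 = 4.2667
χ² = 2.6741 + 0.1389 + 1.6056 + 4.2667 = 8.6853 ≈ 8.685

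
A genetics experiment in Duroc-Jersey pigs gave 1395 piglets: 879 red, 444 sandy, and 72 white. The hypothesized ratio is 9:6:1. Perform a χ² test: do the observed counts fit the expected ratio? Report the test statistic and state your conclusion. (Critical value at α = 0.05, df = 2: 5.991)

The 9:6:1 ratio has 16 parts, so with N = 1395 the expected counts are:
  red: 1395 × 9/16 = 784.6875
  sandy: 1395 × 6/16 = 523.125
  white: 1395 × 1/16 = 87.1875
χ² = Σ (O − E)² / E
  red: (879 − 784.6875)² / 784.6875 = 11.3355
  sandy: (444 − 523.125)² / 523.125 = 11.9680
  white: (72 − 87.1875)² / 87.1875 = 2.6456
χ² = 11.3355 + 11.9680 + 2.6456 = 25.9491 ≈ 25.949
Degrees of freedom = 3 − 1 = 2; critical value at α = 0.05 is 5.991.
Since 25.949 > 5.991, we reject the null hypothesis — the data do not fit the 9:6:1 ratio.

25.949; not consistent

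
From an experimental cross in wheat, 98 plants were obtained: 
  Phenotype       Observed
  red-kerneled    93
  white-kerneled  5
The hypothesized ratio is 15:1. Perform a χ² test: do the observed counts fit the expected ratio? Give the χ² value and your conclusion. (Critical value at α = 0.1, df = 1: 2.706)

Total ratio parts = 16. Expected numbers out of 98:
  red-kerneled: 98 × 15/16 = 91.875
  white-kerneled: 98 × 1/16 = 6.125
χ² = Σ (O − E)² / E
  red-kerneled: (93 − 91.875)² / 91.875 = 0.0138
  white-kerneled: (5 − 6.125)² / 6.125 = 0.2066
χ² = 0.0138 + 0.2066 = 0.2204 ≈ 0.220
Degrees of freedom = 2 − 1 = 1; critical value at α = 0.1 is 2.706.
Since 0.220 < 2.706, we fail to reject the null hypothesis — the data are consistent with the 15:1 ratio.

0.220; consistent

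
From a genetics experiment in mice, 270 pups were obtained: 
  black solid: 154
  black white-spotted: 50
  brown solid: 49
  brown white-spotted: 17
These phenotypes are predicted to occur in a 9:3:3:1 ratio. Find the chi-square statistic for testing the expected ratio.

Under the 9:3:3:1 hypothesis (Σ ratio = 16, N = 270):
  black solid: 270 × 9/16 = 151.875
  black white-spotted: 270 × 3/16 = 50.625
  brown solid: 270 × 3/16 = 50.625
  brown white-spotted: 270 × 1/16 = 16.875
χ² = Σ (O − E)² / E
  black solid: (154 − 151.875)² / 151.875 = 0.0297
  black white-spotted: (50 − 50.625)² / 50.625 = 0.0077
  brown solid: (49 − 50.625)² / 50.625 = 0.0522
  brown white-spotted: (17 − 16.875)² / 16.875 = 0.0009
χ² = 0.0297 + 0.0077 + 0.0522 + 0.0009 = 0.0905 ≈ 0.091

0.091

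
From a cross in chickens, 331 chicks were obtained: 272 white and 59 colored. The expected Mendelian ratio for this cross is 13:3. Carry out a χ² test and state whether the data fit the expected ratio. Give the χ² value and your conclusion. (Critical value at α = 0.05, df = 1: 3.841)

Under the 13:3 hypothesis (Σ ratio = 16, N = 331):
  white: 331 × 13/16 = 268.9375
  colored: 331 × 3/16 = 62.0625
χ² = Σ (O − E)² / E
  white: (272 − 268.9375)² / 268.9375 = 0.0349
  colored: (59 − 62.0625)² / 62.0625 = 0.1511
χ² = 0.0349 + 0.1511 = 0.186
Degrees of freedom = 2 − 1 = 1; critical value at α = 0.05 is 3.841.
Since 0.186 < 3.841, we fail to reject the null hypothesis — the data are consistent with the 13:3 ratio.

0.186; consistent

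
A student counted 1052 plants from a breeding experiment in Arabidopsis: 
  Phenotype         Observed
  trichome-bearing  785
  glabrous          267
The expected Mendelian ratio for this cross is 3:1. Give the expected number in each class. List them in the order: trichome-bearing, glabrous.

789, 263

Expected counts for N = 1052 under a 3:1 ratio (total parts = 4):
  trichome-bearing: 1052 × 3/4 = 789
  glabrous: 1052 × 1/4 = 263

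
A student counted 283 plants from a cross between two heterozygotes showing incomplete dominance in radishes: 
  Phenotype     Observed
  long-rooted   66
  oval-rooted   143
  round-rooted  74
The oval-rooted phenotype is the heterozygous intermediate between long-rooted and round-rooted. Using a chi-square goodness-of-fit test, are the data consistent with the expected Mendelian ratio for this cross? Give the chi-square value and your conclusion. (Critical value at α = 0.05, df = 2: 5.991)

With incomplete dominance, a heterozygote × heterozygote cross gives a 1:2:1 phenotypic ratio.
The 1:2:1 ratio has 4 parts, so with N = 283 the expected counts are:
  long-rooted: 283 × 1/4 = 70.75
  oval-rooted: 283 × 2/4 = 141.5
  round-rooted: 283 × 1/4 = 70.75
χ² = Σ (O − E)² / E
  long-rooted: (66 − 70.75)² / 70.75 = 0.3189
  oval-rooted: (143 − 141.5)² / 141.5 = 0.0159
  round-rooted: (74 − 70.75)² / 70.75 = 0.1493
χ² = 0.3189 + 0.0159 + 0.1493 = 0.4841 ≈ 0.484
Degrees of freedom = 3 − 1 = 2; critical value at α = 0.05 is 5.991.
Since 0.484 < 5.991, we fail to reject the null hypothesis — the data are consistent with the 1:2:1 ratio.

0.484; consistent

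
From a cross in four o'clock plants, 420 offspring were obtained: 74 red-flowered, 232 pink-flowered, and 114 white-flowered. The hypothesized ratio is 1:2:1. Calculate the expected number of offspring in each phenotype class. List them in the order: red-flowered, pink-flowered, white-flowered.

105, 210, 105

The 1:2:1 ratio has 4 parts, so with N = 420 the expected counts are:
  red-flowered: 420 × 1/4 = 105
  pink-flowered: 420 × 2/4 = 210
  white-flowered: 420 × 1/4 = 105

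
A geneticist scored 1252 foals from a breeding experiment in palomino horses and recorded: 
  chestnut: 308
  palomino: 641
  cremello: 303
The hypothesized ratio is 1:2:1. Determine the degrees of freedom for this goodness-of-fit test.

A goodness-of-fit test with 3 phenotype classes has df = 3 − 1 = 2.

2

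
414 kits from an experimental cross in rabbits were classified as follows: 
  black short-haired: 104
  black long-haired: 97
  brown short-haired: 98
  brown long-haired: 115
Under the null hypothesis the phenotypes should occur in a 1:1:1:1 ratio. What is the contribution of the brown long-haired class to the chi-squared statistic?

Expected counts for N = 414 under a 1:1:1:1 ratio (total parts = 4):
  black short-haired: 414 × 1/4 = 103.5
  black long-haired: 414 × 1/4 = 103.5
  brown short-haired: 414 × 1/4 = 103.5
  brown long-haired: 414 × 1/4 = 103.5
Contribution of brown long-haired: (115 − 103.5)² / 103.5 = 1.2778

1.278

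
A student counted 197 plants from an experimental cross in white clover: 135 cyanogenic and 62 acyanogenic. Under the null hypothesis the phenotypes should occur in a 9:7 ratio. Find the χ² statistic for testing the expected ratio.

The 9:7 ratio has 16 parts, so with N = 197 the expected counts are:
  cyanogenic: 197 × 9/16 = 110.8125
  acyanogenic: 197 × 7/16 = 86.1875
χ² = Σ (O − E)² / E
  cyanogenic: (135 − 110.8125)² / 110.8125 = 5.2795
  acyanogenic: (62 − 86.1875)² / 86.1875 = 6.7879
χ² = 5.2795 + 6.7879 = 12.0674 ≈ 12.067

12.067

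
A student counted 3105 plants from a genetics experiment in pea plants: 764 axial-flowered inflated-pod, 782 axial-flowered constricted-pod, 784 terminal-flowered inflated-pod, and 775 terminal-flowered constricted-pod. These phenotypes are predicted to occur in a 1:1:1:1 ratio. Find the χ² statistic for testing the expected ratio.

The 1:1:1:1 ratio has 4 parts, so with N = 3105 the expected counts are:
  axial-flowered inflated-pod: 3105 × 1/4 = 776.25
  axial-flowered constricted-pod: 3105 × 1/4 = 776.25
  terminal-flowered inflated-pod: 3105 × 1/4 = 776.25
  terminal-flowered constricted-pod: 3105 × 1/4 = 776.25
χ² = Σ (O − E)² / E
  axial-flowered inflated-pod: (764 − 776.25)² / 776.25 = 0.1933
  axial-flowered constricted-pod: (782 − 776.25)² / 776.25 = 0.0426
  terminal-flowered inflated-pod: (784 − 776.25)² / 776.25 = 0.0774
  terminal-flowered constricted-pod: (775 − 776.25)² / 776.25 = 0.0020
χ² = 0.1933 + 0.0426 + 0.0774 + 0.0020 = 0.3153 ≈ 0.315

0.315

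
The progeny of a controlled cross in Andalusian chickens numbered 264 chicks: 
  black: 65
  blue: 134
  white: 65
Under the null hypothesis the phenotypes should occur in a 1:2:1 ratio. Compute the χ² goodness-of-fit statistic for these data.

0.061

Expected counts for N = 264 under a 1:2:1 ratio (total parts = 4):
  black: 264 × 1/4 = 66
  blue: 264 × 2/4 = 132
  white: 264 × 1/4 = 66
χ² = Σ (O − E)² / E
  black: (65 − 66)² / 66 = 0.0152
  blue: (134 − 132)² / 132 = 0.0303
  white: (65 − 66)² / 66 = 0.0152
χ² = 0.0152 + 0.0303 + 0.0152 = 0.0607 ≈ 0.061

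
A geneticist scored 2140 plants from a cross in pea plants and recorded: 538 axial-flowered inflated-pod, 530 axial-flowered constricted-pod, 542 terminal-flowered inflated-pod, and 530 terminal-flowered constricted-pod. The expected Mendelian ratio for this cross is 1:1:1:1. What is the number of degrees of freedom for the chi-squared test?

3

A goodness-of-fit test with 4 phenotype classes has df = 4 − 1 = 3.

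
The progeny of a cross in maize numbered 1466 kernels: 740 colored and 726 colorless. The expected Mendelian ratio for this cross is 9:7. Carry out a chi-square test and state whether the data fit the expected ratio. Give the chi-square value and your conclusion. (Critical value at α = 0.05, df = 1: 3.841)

19.850; not consistent

Expected counts for N = 1466 under a 9:7 ratio (total parts = 16):
  colored: 1466 × 9/16 = 824.625
  colorless: 1466 × 7/16 = 641.375
χ² = Σ (O − E)² / E
  colored: (740 − 824.625)² / 824.625 = 8.6844
  colorless: (726 − 641.375)² / 641.375 = 11.1657
χ² = 8.6844 + 11.1657 = 19.8501 ≈ 19.850
Degrees of freedom = 2 − 1 = 1; critical value at α = 0.05 is 3.841.
Since 19.850 > 3.841, we reject the null hypothesis — the data do not fit the 9:7 ratio.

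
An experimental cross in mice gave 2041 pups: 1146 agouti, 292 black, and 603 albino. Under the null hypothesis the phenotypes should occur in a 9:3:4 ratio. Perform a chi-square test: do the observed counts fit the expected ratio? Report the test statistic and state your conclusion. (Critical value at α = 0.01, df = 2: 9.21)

38.354; not consistent

The 9:3:4 ratio has 16 parts, so with N = 2041 the expected counts are:
  agouti: 2041 × 9/16 = 1148.0625
  black: 2041 × 3/16 = 382.6875
  albino: 2041 × 4/16 = 510.25
χ² = Σ (O − E)² / E
  agouti: (1146 − 1148.0625)² / 1148.0625 = 0.0037
  black: (292 − 382.6875)² / 382.6875 = 21.4907
  albino: (603 − 510.25)² / 510.25 = 16.8595
χ² = 0.0037 + 21.4907 + 16.8595 = 38.3539 ≈ 38.354
Degrees of freedom = 3 − 1 = 2; critical value at α = 0.01 is 9.21.
Since 38.354 > 9.21, we reject the null hypothesis — the data do not fit the 9:3:4 ratio.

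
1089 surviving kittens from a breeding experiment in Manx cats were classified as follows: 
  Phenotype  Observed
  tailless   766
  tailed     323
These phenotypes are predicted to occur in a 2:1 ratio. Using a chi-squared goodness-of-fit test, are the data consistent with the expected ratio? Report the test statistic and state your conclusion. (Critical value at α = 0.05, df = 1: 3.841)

Under the 2:1 hypothesis (Σ ratio = 3, N = 1089):
  tailless: 1089 × 2/3 = 726
  tailed: 1089 × 1/3 = 363
χ² = Σ (O − E)² / E
  tailless: (766 − 726)² / 726 = 2.2039
  tailed: (323 − 363)² / 363 = 4.4077
χ² = 2.2039 + 4.4077 = 6.6116 ≈ 6.612
Degrees of freedom = 2 − 1 = 1; critical value at α = 0.05 is 3.841.
Since 6.612 > 3.841, we reject the null hypothesis — the data do not fit the 2:1 ratio.

6.612; not consistent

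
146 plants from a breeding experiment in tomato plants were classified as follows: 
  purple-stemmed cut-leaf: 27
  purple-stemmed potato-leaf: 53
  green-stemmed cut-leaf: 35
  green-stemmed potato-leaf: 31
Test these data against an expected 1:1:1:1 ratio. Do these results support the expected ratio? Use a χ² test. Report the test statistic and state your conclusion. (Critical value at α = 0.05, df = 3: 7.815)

10.822; not consistent

Under the 1:1:1:1 hypothesis (Σ ratio = 4, N = 146):
  purple-stemmed cut-leaf: 146 × 1/4 = 36.5
  purple-stemmed potato-leaf: 146 × 1/4 = 36.5
  green-stemmed cut-leaf: 146 × 1/4 = 36.5
  green-stemmed potato-leaf: 146 × 1/4 = 36.5
χ² = Σ (O − E)² / E
  purple-stemmed cut-leaf: (27 − 36.5)² / 36.5 = 2.4726
  purple-stemmed potato-leaf: (53 − 36.5)² / 36.5 = 7.4589
  green-stemmed cut-leaf: (35 − 36.5)² / 36.5 = 0.0616
  green-stemmed potato-leaf: (31 − 36.5)² / 36.5 = 0.8288
χ² = 2.4726 + 7.4589 + 0.0616 + 0.8288 = 10.8219 ≈ 10.822
Degrees of freedom = 4 − 1 = 3; critical value at α = 0.05 is 7.815.
Since 10.822 > 7.815, we reject the null hypothesis — the data do not fit the 1:1:1:1 ratio.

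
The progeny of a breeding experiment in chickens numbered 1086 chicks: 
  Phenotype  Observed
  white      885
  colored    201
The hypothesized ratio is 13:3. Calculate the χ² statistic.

0.042

Total ratio parts = 16. Expected numbers out of 1086:
  white: 1086 × 13/16 = 882.375
  colored: 1086 × 3/16 = 203.625
χ² = Σ (O − E)² / E
  white: (885 − 882.375)² / 882.375 = 0.0078
  colored: (201 − 203.625)² / 203.625 = 0.0338
χ² = 0.0078 + 0.0338 = 0.0416 ≈ 0.042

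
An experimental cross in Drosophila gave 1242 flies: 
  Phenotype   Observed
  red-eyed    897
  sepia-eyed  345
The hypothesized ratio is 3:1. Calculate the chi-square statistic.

5.111

Expected counts for N = 1242 under a 3:1 ratio (total parts = 4):
  red-eyed: 1242 × 3/4 = 931.5
  sepia-eyed: 1242 × 1/4 = 310.5
χ² = Σ (O − E)² / E
  red-eyed: (897 − 931.5)² / 931.5 = 1.2778
  sepia-eyed: (345 − 310.5)² / 310.5 = 3.8333
χ² = 1.2778 + 3.8333 = 5.1111 ≈ 5.111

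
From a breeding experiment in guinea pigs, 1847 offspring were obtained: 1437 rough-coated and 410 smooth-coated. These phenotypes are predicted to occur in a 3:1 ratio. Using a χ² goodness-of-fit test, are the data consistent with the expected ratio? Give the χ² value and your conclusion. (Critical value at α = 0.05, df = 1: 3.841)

Total ratio parts = 4. Expected numbers out of 1847:
  rough-coated: 1847 × 3/4 = 1385.25
  smooth-coated: 1847 × 1/4 = 461.75
χ² = Σ (O − E)² / E
  rough-coated: (1437 − 1385.25)² / 1385.25 = 1.9333
  smooth-coated: (410 − 461.75)² / 461.75 = 5.7998
χ² = 1.9333 + 5.7998 = 7.7331 ≈ 7.733
Degrees of freedom = 2 − 1 = 1; critical value at α = 0.05 is 3.841.
Since 7.733 > 3.841, we reject the null hypothesis — the data do not fit the 3:1 ratio.

7.733; not consistent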